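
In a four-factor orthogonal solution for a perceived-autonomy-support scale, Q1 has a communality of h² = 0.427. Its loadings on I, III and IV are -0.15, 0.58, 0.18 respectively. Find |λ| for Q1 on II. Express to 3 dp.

0.189

Under orthogonal rotation h² = Σλ², so λ_II² = h² − (0.3913) = 0.427 − 0.3913 = 0.0357.
|λ| = √0.0357 = 0.1889.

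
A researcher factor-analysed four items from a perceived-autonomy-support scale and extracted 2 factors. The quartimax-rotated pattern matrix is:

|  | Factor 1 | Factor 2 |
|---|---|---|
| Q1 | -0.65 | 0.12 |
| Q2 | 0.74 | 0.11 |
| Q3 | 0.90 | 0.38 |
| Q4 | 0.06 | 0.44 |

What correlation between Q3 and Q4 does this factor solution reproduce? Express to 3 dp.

r̂ = Σ λ_i·λ_j across factors = (0.90)(0.06) + (0.38)(0.44)
  = +0.0540 +0.1672 = 0.2212

0.221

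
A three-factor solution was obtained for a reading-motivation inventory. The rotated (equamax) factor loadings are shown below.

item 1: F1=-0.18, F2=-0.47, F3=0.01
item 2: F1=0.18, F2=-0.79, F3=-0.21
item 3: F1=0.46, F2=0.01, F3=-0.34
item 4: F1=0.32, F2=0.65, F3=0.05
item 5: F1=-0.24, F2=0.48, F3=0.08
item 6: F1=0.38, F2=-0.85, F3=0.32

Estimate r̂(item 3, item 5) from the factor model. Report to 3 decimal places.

-0.133

r̂ = Σ λ_i·λ_j across factors = (0.46)(-0.24) + (0.01)(0.48) + (-0.34)(0.08)
  = -0.1104 +0.0048 -0.0272 = -0.1328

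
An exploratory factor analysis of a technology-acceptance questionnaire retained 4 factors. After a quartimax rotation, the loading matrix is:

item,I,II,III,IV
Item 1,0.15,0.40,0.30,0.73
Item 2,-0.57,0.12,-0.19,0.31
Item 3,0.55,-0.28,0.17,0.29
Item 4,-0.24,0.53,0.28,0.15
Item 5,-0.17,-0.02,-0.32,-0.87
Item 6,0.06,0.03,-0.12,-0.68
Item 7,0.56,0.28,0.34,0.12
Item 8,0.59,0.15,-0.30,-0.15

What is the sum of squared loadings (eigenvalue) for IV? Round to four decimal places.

1.9918

SS loadings for IV = 0.73² + 0.31² + 0.29² + 0.15² + (-0.87)² + (-0.68)² + 0.12² + (-0.15)² = 0.5329 + 0.0961 + 0.0841 + 0.0225 + 0.7569 + 0.4624 + 0.0144 + 0.0225 = 1.9918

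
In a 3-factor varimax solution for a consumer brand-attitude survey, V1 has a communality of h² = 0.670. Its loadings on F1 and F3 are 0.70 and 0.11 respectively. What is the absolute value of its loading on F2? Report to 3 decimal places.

Under orthogonal rotation h² = Σλ², so λ_F2² = h² − (0.5021) = 0.670 − 0.5021 = 0.1679.
|λ| = √0.1679 = 0.4098.

0.410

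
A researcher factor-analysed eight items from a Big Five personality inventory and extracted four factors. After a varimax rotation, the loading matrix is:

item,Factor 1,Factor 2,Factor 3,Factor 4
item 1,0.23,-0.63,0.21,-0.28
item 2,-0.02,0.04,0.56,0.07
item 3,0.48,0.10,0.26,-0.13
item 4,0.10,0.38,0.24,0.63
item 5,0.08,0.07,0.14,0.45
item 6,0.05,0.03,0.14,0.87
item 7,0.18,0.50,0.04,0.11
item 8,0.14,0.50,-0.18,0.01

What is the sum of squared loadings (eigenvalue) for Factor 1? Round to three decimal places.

0.355

SS loadings for Factor 1 = 0.23² + (-0.02)² + 0.48² + 0.10² + 0.08² + 0.05² + 0.18² + 0.14² = 0.0529 + 0.0004 + 0.2304 + 0.0100 + 0.0064 + 0.0025 + 0.0324 + 0.0196 = 0.3546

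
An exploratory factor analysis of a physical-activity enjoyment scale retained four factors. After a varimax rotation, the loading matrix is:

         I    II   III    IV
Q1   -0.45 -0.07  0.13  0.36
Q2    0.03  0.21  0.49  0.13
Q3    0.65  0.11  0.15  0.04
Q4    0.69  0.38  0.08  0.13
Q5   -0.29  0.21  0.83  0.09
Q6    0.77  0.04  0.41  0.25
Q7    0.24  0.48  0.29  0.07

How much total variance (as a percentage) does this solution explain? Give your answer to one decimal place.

SS loadings by factor: 1.8366, 0.4816, 1.2270, 0.2405; total = 3.7857.
Total variance with 7 standardized items is 7, so the solution explains 3.7857/7 = 0.5408 = 54.08%.

54.1%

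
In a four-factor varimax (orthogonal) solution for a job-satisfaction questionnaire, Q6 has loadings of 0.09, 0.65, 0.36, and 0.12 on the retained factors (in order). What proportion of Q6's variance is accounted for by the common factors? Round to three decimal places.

0.575

h² = 0.09² + 0.65² + 0.36² + 0.12² = 0.0081 + 0.4225 + 0.1296 + 0.0144 = 0.5746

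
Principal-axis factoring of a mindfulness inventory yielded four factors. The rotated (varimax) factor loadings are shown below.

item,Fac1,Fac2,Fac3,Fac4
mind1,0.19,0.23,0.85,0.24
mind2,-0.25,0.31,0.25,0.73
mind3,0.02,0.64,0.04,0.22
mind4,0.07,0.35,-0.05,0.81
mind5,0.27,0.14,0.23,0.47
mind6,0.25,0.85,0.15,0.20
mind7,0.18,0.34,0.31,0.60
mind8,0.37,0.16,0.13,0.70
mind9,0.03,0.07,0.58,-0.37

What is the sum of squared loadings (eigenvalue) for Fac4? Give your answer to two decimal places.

SS loadings for Fac4 = 0.24² + 0.73² + 0.22² + 0.81² + 0.47² + 0.20² + 0.60² + 0.70² + (-0.37)² = 0.0576 + 0.5329 + 0.0484 + 0.6561 + 0.2209 + 0.0400 + 0.3600 + 0.4900 + 0.1369 = 2.5428

2.54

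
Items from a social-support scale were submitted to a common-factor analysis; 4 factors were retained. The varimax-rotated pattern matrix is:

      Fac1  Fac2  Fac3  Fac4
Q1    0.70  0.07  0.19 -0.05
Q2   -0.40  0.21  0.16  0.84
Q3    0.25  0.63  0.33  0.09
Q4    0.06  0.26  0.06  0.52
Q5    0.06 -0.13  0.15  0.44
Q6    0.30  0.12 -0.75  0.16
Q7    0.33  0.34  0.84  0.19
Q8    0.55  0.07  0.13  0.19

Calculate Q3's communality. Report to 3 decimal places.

0.576

h² = 0.25² + 0.63² + 0.33² + 0.09² = 0.0625 + 0.3969 + 0.1089 + 0.0081 = 0.5764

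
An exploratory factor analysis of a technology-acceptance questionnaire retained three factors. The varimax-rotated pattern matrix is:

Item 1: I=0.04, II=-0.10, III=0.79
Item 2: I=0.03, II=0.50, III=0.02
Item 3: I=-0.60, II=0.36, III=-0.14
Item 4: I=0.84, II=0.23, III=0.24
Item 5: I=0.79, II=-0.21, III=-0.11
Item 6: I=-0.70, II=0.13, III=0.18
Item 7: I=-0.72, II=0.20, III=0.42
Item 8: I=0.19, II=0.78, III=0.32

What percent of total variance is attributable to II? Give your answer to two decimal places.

14.40%

SS loadings for II = (-0.10)² + 0.50² + 0.36² + 0.23² + (-0.21)² + 0.13² + 0.20² + 0.78² = 1.1519
With 8 standardized items, total variance = 8. Proportion = 1.1519/8 = 0.1440 → 14.40%.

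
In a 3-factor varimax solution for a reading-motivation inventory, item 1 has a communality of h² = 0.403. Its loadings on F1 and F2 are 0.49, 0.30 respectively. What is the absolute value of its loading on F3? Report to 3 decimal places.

0.270

Under orthogonal rotation h² = Σλ², so λ_F3² = h² − (0.3301) = 0.403 − 0.3301 = 0.0729.
|λ| = √0.0729 = 0.2700.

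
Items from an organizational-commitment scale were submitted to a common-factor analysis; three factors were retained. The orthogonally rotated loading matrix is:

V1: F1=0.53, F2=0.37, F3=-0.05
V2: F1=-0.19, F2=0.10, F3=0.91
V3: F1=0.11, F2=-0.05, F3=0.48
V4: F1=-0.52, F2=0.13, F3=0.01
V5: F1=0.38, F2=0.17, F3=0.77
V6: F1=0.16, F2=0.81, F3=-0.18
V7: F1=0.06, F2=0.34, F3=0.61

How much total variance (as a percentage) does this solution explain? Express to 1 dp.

SS loadings by factor: 0.7731, 0.9669, 2.0585; total = 3.7985.
Total variance with 7 standardized items is 7, so the solution explains 3.7985/7 = 0.5426 = 54.26%.

54.3%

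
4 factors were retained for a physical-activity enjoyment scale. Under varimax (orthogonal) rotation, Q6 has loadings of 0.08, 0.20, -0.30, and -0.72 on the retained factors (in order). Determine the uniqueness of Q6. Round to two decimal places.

h² = 0.08² + 0.20² + (-0.30)² + (-0.72)² = 0.0064 + 0.0400 + 0.0900 + 0.5184 = 0.6548
Uniqueness u² = 1 − h² = 1 − 0.6548 = 0.3452

0.35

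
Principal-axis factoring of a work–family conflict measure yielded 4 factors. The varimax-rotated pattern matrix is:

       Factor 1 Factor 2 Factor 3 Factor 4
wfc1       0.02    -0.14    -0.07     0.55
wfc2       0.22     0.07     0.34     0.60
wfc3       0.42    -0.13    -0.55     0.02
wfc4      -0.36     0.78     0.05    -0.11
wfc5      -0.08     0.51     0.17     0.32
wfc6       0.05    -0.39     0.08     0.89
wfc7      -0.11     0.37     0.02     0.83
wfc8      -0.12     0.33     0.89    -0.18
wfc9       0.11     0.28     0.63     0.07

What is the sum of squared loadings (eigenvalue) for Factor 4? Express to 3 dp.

2.296

SS loadings for Factor 4 = 0.55² + 0.60² + 0.02² + (-0.11)² + 0.32² + 0.89² + 0.83² + (-0.18)² + 0.07² = 0.3025 + 0.3600 + 0.0004 + 0.0121 + 0.1024 + 0.7921 + 0.6889 + 0.0324 + 0.0049 = 2.2957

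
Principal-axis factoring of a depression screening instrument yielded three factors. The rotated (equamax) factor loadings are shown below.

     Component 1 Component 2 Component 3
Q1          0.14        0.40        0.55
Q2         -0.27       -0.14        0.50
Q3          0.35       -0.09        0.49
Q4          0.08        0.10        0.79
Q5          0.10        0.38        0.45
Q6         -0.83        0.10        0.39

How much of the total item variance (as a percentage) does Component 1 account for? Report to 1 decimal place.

SS loadings for Component 1 = 0.14² + (-0.27)² + 0.35² + 0.08² + 0.10² + (-0.83)² = 0.9203
With 6 standardized items, total variance = 6. Proportion = 0.9203/6 = 0.1534 → 15.34%.

15.3%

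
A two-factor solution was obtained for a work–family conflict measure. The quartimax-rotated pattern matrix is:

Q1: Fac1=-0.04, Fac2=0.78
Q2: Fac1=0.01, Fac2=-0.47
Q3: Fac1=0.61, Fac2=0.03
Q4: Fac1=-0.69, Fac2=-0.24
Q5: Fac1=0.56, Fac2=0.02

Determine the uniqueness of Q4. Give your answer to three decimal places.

h² = (-0.69)² + (-0.24)² = 0.4761 + 0.0576 = 0.5337
Uniqueness u² = 1 − h² = 1 − 0.5337 = 0.4663

0.466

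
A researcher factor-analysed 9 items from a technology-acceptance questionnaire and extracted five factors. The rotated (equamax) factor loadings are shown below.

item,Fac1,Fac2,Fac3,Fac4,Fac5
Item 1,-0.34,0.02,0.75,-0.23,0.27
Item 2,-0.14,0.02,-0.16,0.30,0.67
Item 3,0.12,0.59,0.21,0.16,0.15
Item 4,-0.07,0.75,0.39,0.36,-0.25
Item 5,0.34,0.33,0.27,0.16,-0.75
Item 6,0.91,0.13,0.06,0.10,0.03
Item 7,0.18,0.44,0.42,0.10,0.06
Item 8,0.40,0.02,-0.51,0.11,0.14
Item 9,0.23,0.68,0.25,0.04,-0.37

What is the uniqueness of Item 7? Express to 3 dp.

h² = 0.18² + 0.44² + 0.42² + 0.10² + 0.06² = 0.0324 + 0.1936 + 0.1764 + 0.0100 + 0.0036 = 0.4160
Uniqueness u² = 1 − h² = 1 − 0.4160 = 0.5840

0.584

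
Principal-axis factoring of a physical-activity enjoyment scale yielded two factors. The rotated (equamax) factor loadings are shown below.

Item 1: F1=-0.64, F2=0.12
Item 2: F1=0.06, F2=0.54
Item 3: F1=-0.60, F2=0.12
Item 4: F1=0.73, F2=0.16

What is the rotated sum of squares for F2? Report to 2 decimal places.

SS loadings for F2 = 0.12² + 0.54² + 0.12² + 0.16² = 0.0144 + 0.2916 + 0.0144 + 0.0256 = 0.3460

0.35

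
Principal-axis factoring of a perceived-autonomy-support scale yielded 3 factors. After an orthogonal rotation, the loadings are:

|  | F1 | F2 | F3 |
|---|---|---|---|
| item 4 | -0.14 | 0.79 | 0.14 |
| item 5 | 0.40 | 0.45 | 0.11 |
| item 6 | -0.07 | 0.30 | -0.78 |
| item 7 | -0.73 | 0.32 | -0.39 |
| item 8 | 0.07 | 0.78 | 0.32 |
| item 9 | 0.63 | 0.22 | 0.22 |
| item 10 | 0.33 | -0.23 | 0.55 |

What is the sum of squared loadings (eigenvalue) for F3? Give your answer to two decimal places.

SS loadings for F3 = 0.14² + 0.11² + (-0.78)² + (-0.39)² + 0.32² + 0.22² + 0.55² = 0.0196 + 0.0121 + 0.6084 + 0.1521 + 0.1024 + 0.0484 + 0.3025 = 1.2455

1.25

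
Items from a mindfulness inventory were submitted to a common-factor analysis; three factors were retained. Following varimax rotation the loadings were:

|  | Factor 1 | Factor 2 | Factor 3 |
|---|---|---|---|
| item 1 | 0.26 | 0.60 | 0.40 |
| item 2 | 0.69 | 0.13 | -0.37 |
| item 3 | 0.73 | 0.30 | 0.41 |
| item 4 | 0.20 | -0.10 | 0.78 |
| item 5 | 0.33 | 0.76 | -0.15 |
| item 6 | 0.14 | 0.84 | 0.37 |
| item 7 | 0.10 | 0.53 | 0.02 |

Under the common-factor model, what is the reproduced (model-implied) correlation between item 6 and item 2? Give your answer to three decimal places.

r̂ = Σ λ_i·λ_j across factors = (0.14)(0.69) + (0.84)(0.13) + (0.37)(-0.37)
  = +0.0966 +0.1092 -0.1369 = 0.0689

0.069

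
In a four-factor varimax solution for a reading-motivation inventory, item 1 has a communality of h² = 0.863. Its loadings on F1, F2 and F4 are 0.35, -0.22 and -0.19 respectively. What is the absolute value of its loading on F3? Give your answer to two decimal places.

0.81

Under orthogonal rotation h² = Σλ², so λ_F3² = h² − (0.2070) = 0.863 − 0.2070 = 0.6560.
|λ| = √0.6560 = 0.8099.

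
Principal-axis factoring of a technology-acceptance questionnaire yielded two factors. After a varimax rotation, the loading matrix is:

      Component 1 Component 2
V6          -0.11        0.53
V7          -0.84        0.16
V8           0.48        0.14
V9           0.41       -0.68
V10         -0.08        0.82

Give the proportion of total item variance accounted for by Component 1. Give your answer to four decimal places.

SS loadings for Component 1 = (-0.11)² + (-0.84)² + 0.48² + 0.41² + (-0.08)² = 1.1226
Proportion of variance = 1.1226 / 5 = 0.2245.

0.2245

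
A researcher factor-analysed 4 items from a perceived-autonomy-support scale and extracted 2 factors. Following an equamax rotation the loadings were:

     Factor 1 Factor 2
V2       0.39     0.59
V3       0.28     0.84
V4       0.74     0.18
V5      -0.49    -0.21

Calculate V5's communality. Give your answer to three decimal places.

h² = (-0.49)² + (-0.21)² = 0.2401 + 0.0441 = 0.2842

0.284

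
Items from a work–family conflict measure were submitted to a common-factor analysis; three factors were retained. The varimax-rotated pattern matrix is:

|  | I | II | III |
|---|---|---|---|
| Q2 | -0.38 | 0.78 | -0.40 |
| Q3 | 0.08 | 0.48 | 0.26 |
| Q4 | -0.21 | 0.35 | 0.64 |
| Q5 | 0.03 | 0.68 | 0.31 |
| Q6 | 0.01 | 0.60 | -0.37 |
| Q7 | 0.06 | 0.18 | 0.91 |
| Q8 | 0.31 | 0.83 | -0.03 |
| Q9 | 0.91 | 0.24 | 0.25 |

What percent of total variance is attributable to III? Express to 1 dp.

SS loadings for III = (-0.40)² + 0.26² + 0.64² + 0.31² + (-0.37)² + 0.91² + (-0.03)² + 0.25² = 1.7617
With 8 standardized items, total variance = 8. Proportion = 1.7617/8 = 0.2202 → 22.02%.

22.0%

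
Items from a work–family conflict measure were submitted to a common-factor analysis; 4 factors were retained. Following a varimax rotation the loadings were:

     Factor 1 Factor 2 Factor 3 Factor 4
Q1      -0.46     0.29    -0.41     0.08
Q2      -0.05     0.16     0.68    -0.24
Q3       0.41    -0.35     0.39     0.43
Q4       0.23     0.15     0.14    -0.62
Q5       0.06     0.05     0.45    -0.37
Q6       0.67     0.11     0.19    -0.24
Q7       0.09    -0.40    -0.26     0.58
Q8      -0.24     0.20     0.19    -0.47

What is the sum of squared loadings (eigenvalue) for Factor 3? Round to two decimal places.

SS loadings for Factor 3 = (-0.41)² + 0.68² + 0.39² + 0.14² + 0.45² + 0.19² + (-0.26)² + 0.19² = 0.1681 + 0.4624 + 0.1521 + 0.0196 + 0.2025 + 0.0361 + 0.0676 + 0.0361 = 1.1445

1.14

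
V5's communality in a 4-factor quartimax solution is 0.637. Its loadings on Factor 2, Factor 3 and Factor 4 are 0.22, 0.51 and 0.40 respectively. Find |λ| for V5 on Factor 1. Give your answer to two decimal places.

0.41

Under orthogonal rotation h² = Σλ², so λ_Factor 1² = h² − (0.4685) = 0.637 − 0.4685 = 0.1685.
|λ| = √0.1685 = 0.4105.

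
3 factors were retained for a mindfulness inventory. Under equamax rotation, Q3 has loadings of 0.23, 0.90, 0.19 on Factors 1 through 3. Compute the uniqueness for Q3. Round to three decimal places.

h² = 0.23² + 0.90² + 0.19² = 0.0529 + 0.8100 + 0.0361 = 0.8990
Uniqueness u² = 1 − h² = 1 − 0.8990 = 0.1010

0.101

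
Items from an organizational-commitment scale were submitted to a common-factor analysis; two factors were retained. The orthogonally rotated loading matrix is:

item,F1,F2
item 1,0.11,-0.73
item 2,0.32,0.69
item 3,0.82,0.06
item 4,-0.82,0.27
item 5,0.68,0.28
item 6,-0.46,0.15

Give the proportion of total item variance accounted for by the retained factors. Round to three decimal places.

0.553

SS loadings by factor: 2.1333, 1.1864; total = 3.3197.
Total variance with 6 standardized items is 6, so the solution explains 3.3197/6 = 0.5533.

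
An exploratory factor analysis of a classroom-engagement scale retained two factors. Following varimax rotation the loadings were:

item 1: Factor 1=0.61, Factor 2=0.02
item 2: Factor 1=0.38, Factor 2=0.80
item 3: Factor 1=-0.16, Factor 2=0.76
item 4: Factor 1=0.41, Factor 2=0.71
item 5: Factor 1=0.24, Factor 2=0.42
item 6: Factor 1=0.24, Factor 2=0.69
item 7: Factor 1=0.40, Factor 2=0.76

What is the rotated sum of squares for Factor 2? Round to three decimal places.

SS loadings for Factor 2 = 0.02² + 0.80² + 0.76² + 0.71² + 0.42² + 0.69² + 0.76² = 0.0004 + 0.6400 + 0.5776 + 0.5041 + 0.1764 + 0.4761 + 0.5776 = 2.9522

2.952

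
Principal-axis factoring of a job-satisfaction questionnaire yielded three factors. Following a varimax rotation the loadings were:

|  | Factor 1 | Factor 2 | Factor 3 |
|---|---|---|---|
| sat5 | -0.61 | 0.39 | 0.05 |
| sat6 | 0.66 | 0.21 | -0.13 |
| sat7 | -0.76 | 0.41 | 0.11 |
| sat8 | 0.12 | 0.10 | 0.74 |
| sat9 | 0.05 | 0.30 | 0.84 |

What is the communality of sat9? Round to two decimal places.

0.80

h² = 0.05² + 0.30² + 0.84² = 0.0025 + 0.0900 + 0.7056 = 0.7981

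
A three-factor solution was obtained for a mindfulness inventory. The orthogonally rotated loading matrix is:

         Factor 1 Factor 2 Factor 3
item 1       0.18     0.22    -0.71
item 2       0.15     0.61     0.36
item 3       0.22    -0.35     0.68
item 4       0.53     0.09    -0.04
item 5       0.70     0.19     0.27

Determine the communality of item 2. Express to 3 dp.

h² = 0.15² + 0.61² + 0.36² = 0.0225 + 0.3721 + 0.1296 = 0.5242

0.524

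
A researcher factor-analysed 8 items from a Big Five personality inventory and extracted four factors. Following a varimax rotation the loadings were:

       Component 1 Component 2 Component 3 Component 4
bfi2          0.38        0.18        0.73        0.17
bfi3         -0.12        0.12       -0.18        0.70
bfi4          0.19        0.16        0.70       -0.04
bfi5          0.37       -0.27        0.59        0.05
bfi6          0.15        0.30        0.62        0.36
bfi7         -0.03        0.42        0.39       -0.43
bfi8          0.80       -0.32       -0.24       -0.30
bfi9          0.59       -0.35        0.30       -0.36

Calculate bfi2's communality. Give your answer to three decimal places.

h² = 0.38² + 0.18² + 0.73² + 0.17² = 0.1444 + 0.0324 + 0.5329 + 0.0289 = 0.7386

0.739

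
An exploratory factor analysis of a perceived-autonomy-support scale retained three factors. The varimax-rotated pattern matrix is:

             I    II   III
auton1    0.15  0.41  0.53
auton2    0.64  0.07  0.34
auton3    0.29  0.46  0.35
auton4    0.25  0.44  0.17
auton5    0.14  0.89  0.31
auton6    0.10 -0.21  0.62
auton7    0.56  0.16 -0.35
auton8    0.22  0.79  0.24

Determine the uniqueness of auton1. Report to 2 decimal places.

h² = 0.15² + 0.41² + 0.53² = 0.0225 + 0.1681 + 0.2809 = 0.4715
Uniqueness u² = 1 − h² = 1 − 0.4715 = 0.5285

0.53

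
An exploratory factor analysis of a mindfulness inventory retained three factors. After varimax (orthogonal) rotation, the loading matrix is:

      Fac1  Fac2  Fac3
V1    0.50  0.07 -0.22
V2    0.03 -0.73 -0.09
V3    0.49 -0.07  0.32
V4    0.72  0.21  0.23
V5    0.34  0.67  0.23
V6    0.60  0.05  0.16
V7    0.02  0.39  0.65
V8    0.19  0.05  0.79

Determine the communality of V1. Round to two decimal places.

h² = 0.50² + 0.07² + (-0.22)² = 0.2500 + 0.0049 + 0.0484 = 0.3033

0.30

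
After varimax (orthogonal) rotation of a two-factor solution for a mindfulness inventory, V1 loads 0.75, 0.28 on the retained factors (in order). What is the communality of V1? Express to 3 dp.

0.641

h² = 0.75² + 0.28² = 0.5625 + 0.0784 = 0.6409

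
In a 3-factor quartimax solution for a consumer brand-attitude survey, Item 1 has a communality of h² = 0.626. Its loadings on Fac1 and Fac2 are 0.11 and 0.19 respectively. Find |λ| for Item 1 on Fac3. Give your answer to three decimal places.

Under orthogonal rotation h² = Σλ², so λ_Fac3² = h² − (0.0482) = 0.626 − 0.0482 = 0.5778.
|λ| = √0.5778 = 0.7601.

0.760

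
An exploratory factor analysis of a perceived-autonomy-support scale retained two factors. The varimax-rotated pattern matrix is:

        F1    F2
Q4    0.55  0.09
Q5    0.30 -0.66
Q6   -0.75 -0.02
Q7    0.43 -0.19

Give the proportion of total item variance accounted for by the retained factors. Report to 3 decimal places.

0.405

SS loadings by factor: 1.1399, 0.4802; total = 1.6201.
Total variance with 4 standardized items is 4, so the solution explains 1.6201/4 = 0.4050.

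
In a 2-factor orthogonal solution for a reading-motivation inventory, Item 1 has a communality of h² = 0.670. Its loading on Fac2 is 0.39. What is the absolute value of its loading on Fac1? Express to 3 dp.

0.720

Under orthogonal rotation h² = Σλ², so λ_Fac1² = h² − (0.1521) = 0.670 − 0.1521 = 0.5179.
|λ| = √0.5179 = 0.7197.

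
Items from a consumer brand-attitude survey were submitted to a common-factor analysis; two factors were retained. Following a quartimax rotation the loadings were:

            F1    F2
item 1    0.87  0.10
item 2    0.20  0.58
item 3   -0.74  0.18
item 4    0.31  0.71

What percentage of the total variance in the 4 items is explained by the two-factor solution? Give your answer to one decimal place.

58.1%

Communalities: 0.7669, 0.3764, 0.5800, 0.6002; Σh² = 2.3235.
Total variance with 4 standardized items is 4, so the solution explains 2.3235/4 = 0.5809 = 58.09%.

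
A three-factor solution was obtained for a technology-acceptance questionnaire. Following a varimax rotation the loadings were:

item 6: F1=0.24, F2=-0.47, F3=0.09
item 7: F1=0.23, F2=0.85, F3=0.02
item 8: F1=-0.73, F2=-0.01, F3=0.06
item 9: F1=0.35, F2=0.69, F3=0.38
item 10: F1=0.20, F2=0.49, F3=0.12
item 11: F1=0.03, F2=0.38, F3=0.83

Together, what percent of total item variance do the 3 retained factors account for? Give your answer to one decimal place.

57.8%

SS loadings by factor: 0.8068, 1.8041, 0.8598; total = 3.4707.
Total variance with 6 standardized items is 6, so the solution explains 3.4707/6 = 0.5785 = 57.84%.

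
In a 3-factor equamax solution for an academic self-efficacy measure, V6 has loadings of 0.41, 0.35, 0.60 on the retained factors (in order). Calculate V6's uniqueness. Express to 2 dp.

h² = 0.41² + 0.35² + 0.60² = 0.1681 + 0.1225 + 0.3600 = 0.6506
Uniqueness u² = 1 − h² = 1 − 0.6506 = 0.3494

0.35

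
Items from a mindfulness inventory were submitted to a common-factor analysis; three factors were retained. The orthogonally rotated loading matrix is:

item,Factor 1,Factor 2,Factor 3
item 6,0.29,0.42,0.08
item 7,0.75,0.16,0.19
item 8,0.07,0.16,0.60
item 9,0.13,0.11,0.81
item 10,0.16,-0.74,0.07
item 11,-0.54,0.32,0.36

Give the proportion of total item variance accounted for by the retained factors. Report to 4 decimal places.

0.5114

SS loadings by factor: 0.9856, 0.8897, 1.1931; total = 3.0684.
Total variance with 6 standardized items is 6, so the solution explains 3.0684/6 = 0.5114.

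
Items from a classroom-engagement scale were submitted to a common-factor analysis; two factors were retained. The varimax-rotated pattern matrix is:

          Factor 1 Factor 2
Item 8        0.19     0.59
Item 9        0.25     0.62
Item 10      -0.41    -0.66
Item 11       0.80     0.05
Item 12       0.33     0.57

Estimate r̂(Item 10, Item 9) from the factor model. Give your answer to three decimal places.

-0.512

r̂ = Σ λ_i·λ_j across factors = (-0.41)(0.25) + (-0.66)(0.62)
  = -0.1025 -0.4092 = -0.5117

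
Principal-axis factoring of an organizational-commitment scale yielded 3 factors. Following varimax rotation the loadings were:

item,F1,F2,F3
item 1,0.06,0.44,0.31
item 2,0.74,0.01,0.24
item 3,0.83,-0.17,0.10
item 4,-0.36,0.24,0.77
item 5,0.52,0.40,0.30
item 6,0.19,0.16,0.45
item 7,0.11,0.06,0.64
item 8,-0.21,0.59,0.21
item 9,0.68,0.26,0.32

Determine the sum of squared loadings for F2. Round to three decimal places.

0.885

SS loadings for F2 = 0.44² + 0.01² + (-0.17)² + 0.24² + 0.40² + 0.16² + 0.06² + 0.59² + 0.26² = 0.1936 + 0.0001 + 0.0289 + 0.0576 + 0.1600 + 0.0256 + 0.0036 + 0.3481 + 0.0676 = 0.8851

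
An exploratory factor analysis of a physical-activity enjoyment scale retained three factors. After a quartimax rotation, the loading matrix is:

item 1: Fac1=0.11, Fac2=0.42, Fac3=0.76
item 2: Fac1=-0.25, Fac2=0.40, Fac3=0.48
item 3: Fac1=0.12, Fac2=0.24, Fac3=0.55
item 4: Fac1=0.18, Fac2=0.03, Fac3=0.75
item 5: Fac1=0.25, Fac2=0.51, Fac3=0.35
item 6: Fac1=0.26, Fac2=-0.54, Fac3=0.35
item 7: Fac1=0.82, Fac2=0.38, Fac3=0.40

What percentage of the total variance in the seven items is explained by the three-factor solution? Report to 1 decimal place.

58.5%

SS loadings by factor: 0.9239, 1.0910, 2.0780; total = 4.0929.
Total variance with 7 standardized items is 7, so the solution explains 4.0929/7 = 0.5847 = 58.47%.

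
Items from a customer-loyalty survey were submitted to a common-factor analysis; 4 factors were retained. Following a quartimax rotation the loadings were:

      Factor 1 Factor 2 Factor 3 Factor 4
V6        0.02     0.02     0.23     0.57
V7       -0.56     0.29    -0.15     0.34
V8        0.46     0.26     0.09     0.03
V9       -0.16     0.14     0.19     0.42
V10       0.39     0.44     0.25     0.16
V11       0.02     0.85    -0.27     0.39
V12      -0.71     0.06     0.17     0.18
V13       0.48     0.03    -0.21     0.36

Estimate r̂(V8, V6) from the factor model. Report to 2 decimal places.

r̂ = Σ λ_i·λ_j across factors = (0.46)(0.02) + (0.26)(0.02) + (0.09)(0.23) + (0.03)(0.57)
  = +0.0092 +0.0052 +0.0207 +0.0171 = 0.0522

0.05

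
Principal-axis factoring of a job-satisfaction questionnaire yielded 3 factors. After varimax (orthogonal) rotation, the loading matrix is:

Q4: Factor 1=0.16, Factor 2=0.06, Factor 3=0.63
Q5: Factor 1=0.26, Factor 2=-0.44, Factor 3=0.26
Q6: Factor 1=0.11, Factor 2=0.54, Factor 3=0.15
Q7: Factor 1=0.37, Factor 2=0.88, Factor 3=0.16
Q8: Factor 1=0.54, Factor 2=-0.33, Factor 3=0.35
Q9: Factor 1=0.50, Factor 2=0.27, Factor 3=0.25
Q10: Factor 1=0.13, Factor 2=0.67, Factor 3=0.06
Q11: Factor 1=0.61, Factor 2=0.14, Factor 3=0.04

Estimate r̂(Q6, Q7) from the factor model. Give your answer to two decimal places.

r̂ = Σ λ_i·λ_j across factors = (0.11)(0.37) + (0.54)(0.88) + (0.15)(0.16)
  = +0.0407 +0.4752 +0.0240 = 0.5399

0.54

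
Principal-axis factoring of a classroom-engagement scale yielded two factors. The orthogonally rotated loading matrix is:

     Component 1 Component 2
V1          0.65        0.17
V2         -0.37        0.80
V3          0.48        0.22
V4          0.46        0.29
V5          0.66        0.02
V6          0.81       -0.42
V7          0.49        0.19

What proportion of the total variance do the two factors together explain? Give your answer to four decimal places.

Communalities: 0.4514, 0.7769, 0.2788, 0.2957, 0.4360, 0.8325, 0.2762; Σh² = 3.3475.
Total variance with 7 standardized items is 7, so the solution explains 3.3475/7 = 0.4782.

0.4782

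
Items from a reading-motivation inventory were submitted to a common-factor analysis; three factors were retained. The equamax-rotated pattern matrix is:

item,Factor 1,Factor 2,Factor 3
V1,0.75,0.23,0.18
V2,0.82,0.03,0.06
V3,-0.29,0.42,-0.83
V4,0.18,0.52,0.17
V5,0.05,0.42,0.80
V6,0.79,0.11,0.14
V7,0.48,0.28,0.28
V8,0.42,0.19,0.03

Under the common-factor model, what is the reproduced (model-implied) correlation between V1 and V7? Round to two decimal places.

r̂ = Σ λ_i·λ_j across factors = (0.75)(0.48) + (0.23)(0.28) + (0.18)(0.28)
  = +0.3600 +0.0644 +0.0504 = 0.4748

0.47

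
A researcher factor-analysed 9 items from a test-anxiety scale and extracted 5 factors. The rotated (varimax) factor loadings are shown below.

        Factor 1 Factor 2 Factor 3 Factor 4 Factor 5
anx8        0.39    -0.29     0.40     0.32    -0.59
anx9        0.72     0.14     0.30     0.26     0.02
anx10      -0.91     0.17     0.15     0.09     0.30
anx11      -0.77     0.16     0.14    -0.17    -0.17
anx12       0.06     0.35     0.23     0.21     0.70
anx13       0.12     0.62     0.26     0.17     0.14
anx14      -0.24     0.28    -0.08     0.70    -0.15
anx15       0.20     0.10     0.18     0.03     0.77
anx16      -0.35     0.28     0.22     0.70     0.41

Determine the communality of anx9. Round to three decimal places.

h² = 0.72² + 0.14² + 0.30² + 0.26² + 0.02² = 0.5184 + 0.0196 + 0.0900 + 0.0676 + 0.0004 = 0.6960

0.696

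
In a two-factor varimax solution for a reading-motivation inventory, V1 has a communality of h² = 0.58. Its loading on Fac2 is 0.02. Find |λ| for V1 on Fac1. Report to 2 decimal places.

0.76

Under orthogonal rotation h² = Σλ², so λ_Fac1² = h² − (0.0004) = 0.58 − 0.0004 = 0.5796.
|λ| = √0.5796 = 0.7613.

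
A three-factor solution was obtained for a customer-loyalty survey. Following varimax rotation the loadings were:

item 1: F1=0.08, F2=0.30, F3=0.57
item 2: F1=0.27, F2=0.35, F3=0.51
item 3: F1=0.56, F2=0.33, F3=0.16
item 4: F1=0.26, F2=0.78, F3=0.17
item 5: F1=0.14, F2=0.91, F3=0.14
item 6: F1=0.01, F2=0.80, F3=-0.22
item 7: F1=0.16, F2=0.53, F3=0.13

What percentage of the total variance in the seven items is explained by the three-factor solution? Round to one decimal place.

55.8%

SS loadings by factor: 0.5058, 2.6788, 0.7244; total = 3.9090.
Total variance with 7 standardized items is 7, so the solution explains 3.9090/7 = 0.5584 = 55.84%.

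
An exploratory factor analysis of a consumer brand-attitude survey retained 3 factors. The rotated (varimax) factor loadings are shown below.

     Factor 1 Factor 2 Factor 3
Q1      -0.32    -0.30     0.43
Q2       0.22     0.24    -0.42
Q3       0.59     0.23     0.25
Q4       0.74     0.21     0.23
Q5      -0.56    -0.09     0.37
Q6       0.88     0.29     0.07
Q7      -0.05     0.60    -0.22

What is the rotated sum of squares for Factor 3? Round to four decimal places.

0.6669

SS loadings for Factor 3 = 0.43² + (-0.42)² + 0.25² + 0.23² + 0.37² + 0.07² + (-0.22)² = 0.1849 + 0.1764 + 0.0625 + 0.0529 + 0.1369 + 0.0049 + 0.0484 = 0.6669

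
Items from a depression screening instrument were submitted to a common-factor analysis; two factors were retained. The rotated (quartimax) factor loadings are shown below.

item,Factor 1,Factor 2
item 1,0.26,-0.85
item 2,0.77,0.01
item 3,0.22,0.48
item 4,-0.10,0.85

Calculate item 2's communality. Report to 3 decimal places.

h² = 0.77² + 0.01² = 0.5929 + 0.0001 = 0.5930

0.593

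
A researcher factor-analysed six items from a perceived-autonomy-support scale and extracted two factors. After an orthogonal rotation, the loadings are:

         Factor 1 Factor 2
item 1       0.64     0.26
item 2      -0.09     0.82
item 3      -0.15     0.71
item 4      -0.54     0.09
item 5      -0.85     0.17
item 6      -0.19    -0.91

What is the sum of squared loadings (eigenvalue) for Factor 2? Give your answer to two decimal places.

SS loadings for Factor 2 = 0.26² + 0.82² + 0.71² + 0.09² + 0.17² + (-0.91)² = 0.0676 + 0.6724 + 0.5041 + 0.0081 + 0.0289 + 0.8281 = 2.1092

2.11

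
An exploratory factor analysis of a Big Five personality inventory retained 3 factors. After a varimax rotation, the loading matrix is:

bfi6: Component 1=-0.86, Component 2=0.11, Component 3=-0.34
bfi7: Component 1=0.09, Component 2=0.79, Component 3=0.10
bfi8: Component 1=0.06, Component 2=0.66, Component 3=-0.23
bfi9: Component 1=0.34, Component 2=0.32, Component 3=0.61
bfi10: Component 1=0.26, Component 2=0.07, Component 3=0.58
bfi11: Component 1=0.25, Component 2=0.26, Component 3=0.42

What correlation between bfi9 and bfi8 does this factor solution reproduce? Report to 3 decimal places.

0.091

r̂ = Σ λ_i·λ_j across factors = (0.34)(0.06) + (0.32)(0.66) + (0.61)(-0.23)
  = +0.0204 +0.2112 -0.1403 = 0.0913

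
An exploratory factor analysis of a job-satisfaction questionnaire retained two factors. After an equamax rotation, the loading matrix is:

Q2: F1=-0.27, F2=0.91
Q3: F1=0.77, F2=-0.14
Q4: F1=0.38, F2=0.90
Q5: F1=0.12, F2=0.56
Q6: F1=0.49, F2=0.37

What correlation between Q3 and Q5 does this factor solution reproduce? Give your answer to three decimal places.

0.014

r̂ = Σ λ_i·λ_j across factors = (0.77)(0.12) + (-0.14)(0.56)
  = +0.0924 -0.0784 = 0.0140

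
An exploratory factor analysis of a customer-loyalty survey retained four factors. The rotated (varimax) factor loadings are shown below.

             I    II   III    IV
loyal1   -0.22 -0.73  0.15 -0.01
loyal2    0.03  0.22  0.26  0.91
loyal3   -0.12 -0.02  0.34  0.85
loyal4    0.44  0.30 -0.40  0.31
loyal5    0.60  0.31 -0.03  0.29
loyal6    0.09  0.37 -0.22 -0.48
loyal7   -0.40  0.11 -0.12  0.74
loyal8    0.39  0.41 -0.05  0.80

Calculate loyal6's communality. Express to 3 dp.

h² = 0.09² + 0.37² + (-0.22)² + (-0.48)² = 0.0081 + 0.1369 + 0.0484 + 0.2304 = 0.4238

0.424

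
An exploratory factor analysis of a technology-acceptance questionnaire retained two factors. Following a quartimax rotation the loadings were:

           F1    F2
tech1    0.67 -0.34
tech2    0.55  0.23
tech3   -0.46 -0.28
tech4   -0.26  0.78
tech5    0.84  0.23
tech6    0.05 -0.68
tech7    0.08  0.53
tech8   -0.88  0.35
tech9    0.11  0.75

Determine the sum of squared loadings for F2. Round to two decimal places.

2.34

SS loadings for F2 = (-0.34)² + 0.23² + (-0.28)² + 0.78² + 0.23² + (-0.68)² + 0.53² + 0.35² + 0.75² = 0.1156 + 0.0529 + 0.0784 + 0.6084 + 0.0529 + 0.4624 + 0.2809 + 0.1225 + 0.5625 = 2.3365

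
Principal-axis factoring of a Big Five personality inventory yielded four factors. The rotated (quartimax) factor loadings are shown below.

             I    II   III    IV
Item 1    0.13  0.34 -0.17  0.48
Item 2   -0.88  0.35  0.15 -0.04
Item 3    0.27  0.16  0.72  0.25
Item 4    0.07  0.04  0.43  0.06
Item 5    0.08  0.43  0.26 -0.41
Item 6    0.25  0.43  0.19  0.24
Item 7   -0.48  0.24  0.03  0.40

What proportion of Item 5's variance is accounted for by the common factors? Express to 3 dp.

0.427

h² = 0.08² + 0.43² + 0.26² + (-0.41)² = 0.0064 + 0.1849 + 0.0676 + 0.1681 = 0.4270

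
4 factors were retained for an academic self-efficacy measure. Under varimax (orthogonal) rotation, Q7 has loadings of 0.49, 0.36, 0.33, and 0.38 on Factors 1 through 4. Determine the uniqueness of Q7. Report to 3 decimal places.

h² = 0.49² + 0.36² + 0.33² + 0.38² = 0.2401 + 0.1296 + 0.1089 + 0.1444 = 0.6230
Uniqueness u² = 1 − h² = 1 − 0.6230 = 0.3770

0.377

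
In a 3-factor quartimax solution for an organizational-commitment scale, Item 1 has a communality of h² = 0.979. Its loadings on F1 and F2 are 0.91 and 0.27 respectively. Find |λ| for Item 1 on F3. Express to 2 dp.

Under orthogonal rotation h² = Σλ², so λ_F3² = h² − (0.9010) = 0.979 − 0.9010 = 0.0780.
|λ| = √0.0780 = 0.2793.

0.28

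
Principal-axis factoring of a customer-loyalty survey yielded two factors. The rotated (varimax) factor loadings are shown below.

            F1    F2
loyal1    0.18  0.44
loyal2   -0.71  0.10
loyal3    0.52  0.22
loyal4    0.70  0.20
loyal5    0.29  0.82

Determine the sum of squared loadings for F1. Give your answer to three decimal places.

1.381

SS loadings for F1 = 0.18² + (-0.71)² + 0.52² + 0.70² + 0.29² = 0.0324 + 0.5041 + 0.2704 + 0.4900 + 0.0841 = 1.3810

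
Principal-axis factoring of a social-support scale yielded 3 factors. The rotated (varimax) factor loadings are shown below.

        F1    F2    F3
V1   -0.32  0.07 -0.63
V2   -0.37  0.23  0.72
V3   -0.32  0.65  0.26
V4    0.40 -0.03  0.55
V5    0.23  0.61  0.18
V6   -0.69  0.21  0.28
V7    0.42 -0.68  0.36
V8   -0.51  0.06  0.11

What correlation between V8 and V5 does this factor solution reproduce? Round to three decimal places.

r̂ = Σ λ_i·λ_j across factors = (-0.51)(0.23) + (0.06)(0.61) + (0.11)(0.18)
  = -0.1173 +0.0366 +0.0198 = -0.0609

-0.061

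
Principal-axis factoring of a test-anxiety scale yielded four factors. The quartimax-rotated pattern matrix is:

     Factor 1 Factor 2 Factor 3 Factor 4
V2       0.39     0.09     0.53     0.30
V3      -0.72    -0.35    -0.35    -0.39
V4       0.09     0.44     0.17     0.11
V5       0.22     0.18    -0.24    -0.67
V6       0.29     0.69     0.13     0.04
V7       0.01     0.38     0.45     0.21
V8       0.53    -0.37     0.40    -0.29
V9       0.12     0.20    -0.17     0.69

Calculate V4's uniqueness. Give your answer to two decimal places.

0.76

h² = 0.09² + 0.44² + 0.17² + 0.11² = 0.0081 + 0.1936 + 0.0289 + 0.0121 = 0.2427
Uniqueness u² = 1 − h² = 1 − 0.2427 = 0.7573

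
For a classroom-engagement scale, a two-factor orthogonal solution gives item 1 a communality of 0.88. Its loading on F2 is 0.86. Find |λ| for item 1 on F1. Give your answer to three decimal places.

Under orthogonal rotation h² = Σλ², so λ_F1² = h² − (0.7396) = 0.88 − 0.7396 = 0.1404.
|λ| = √0.1404 = 0.3747.

0.375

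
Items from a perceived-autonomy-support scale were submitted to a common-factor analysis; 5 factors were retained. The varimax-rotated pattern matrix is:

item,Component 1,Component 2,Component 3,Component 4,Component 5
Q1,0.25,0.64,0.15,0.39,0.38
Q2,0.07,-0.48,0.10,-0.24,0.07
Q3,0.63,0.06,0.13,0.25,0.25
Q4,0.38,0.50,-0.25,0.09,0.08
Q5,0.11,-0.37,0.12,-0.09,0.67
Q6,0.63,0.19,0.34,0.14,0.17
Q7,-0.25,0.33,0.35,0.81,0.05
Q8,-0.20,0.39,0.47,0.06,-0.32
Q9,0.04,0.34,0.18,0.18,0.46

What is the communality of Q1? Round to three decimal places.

h² = 0.25² + 0.64² + 0.15² + 0.39² + 0.38² = 0.0625 + 0.4096 + 0.0225 + 0.1521 + 0.1444 = 0.7911

0.791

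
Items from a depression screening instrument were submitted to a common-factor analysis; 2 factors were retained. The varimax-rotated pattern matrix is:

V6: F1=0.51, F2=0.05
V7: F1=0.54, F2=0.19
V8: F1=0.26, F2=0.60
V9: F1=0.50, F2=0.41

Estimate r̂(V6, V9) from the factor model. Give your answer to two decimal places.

0.28

r̂ = Σ λ_i·λ_j across factors = (0.51)(0.50) + (0.05)(0.41)
  = +0.2550 +0.0205 = 0.2755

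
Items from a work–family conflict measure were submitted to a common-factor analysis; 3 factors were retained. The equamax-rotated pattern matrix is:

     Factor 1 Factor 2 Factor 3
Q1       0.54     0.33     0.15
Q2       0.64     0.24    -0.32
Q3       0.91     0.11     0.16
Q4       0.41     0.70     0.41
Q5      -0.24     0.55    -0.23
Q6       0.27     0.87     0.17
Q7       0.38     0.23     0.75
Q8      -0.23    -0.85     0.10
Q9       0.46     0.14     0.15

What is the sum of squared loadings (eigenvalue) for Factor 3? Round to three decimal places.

SS loadings for Factor 3 = 0.15² + (-0.32)² + 0.16² + 0.41² + (-0.23)² + 0.17² + 0.75² + 0.10² + 0.15² = 0.0225 + 0.1024 + 0.0256 + 0.1681 + 0.0529 + 0.0289 + 0.5625 + 0.0100 + 0.0225 = 0.9954

0.995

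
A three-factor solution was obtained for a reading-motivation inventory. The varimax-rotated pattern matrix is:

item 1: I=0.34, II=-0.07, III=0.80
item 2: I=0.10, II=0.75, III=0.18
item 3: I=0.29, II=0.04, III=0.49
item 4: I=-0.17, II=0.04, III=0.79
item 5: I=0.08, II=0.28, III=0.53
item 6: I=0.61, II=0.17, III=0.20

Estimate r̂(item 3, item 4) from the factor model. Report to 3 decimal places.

r̂ = Σ λ_i·λ_j across factors = (0.29)(-0.17) + (0.04)(0.04) + (0.49)(0.79)
  = -0.0493 +0.0016 +0.3871 = 0.3394

0.339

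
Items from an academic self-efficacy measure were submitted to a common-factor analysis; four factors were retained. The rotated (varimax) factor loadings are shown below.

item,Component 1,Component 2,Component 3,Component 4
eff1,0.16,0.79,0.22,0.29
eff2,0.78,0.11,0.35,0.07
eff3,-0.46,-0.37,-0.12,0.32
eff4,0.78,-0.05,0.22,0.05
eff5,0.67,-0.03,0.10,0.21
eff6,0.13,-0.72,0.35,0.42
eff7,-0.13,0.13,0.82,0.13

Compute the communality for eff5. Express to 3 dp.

h² = 0.67² + (-0.03)² + 0.10² + 0.21² = 0.4489 + 0.0009 + 0.0100 + 0.0441 = 0.5039

0.504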